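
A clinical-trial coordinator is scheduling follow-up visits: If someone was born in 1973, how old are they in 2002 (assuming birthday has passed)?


Birth year: 1973
Current year: 2002
Age = current year - birth year
Age = 2002 - 1973 = 29

29


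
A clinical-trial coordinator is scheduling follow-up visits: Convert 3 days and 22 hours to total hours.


Days: 3
Extra hours: 22
Hours per day: 24
Days to hours: 3 x 24 = 72
Total: 72 + 22 = 94

94


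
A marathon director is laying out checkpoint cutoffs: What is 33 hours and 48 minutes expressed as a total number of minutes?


Hours: 33
Minutes: 48
Convert hours to minutes: 33 x 60 = 1980
Add remaining minutes: 1980 + 48 = 2028

2028


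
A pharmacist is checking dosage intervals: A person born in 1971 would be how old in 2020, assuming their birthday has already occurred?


Birth year: 1971
Current year: 2020
Age = current year - birth year
Age = 2020 - 1971 = 49

49


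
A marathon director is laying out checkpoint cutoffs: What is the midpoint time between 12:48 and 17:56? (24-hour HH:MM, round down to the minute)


Start time: 12:48 = 768 minutes from midnight
End time: 17:56 = 1076 minutes from midnight
Sum: 768 + 1076 = 1844
Midpoint: 1844 / 2 = 922 minutes
Convert: 922 / 60 = 15 hours, 22 minutes
Result: 15:22

15:22


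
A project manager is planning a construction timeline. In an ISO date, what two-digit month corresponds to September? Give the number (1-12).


Calendar month order:
8. August
9. September <--
10. October
September is month number 9

9


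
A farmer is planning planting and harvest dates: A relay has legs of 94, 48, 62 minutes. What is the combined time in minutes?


Durations: 94, 48, 62
Running sum: 94
+ 48 = 142
+ 62 = 204
Total duration: 204 minutes
That is 3 hours and 24 minutes

204


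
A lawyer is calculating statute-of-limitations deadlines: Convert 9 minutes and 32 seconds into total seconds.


Minutes: 9
Seconds: 32
Convert minutes to seconds: 9 x 60 = 540
Add remaining seconds: 540 + 32 = 572

572


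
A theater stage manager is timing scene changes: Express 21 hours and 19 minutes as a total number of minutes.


Hours: 21
Extra minutes: 19
Minutes per hour: 60
Hours to minutes: 21 x 60 = 1260
Total: 1260 + 19 = 1279

1279


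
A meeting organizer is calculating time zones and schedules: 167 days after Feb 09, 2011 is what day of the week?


Start: 2011-02-09 (Wednesday)
Step 1 - find target date: add 167 days
  2011-02-09 + 167 days = 2011-07-26
Step 2 - day of week:
  167 mod 7 = 6
  Wednesday + 6 days -> Tuesday
Result: Tuesday (2011-07-26)

Tuesday


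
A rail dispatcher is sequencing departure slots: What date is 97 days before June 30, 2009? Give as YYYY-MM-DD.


Start: 2009-06-30
Subtracting 97 days
Days already passed in June: 30
After going back through June: 67 more days to subtract
May 2009: 31 days, 36 remaining
April 2009: 30 days, 6 remaining
March 2009 has 31 days, need 6
Result: 2009-03-25

2009-03-25


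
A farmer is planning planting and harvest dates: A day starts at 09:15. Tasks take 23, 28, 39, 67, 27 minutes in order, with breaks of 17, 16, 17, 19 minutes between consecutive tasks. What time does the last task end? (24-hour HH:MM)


Start: 09:15 = 555 min from midnight
  after task 1 (23 min): 09:38
  after break (17 min): 09:55
  after task 2 (28 min): 10:23
  after break (16 min): 10:39
  after task 3 (39 min): 11:18
  after break (17 min): 11:35
  after task 4 (67 min): 12:42
  after break (19 min): 13:01
  after task 5 (27 min): 13:28
Total elapsed: 253 minutes
End time: 13:28

13:28


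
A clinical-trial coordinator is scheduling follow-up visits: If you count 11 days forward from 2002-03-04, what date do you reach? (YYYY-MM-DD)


Start: 2002-03-04
Adding 11 days
Days remaining in March: 27
Result: 2002-03-15

2002-03-15


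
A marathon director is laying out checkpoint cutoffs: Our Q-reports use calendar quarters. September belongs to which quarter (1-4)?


Month: September (month 9)
Q1: January-March (months 1-3)
Q2: April-June (months 4-6)
Q3: July-September (months 7-9)
Q4: October-December (months 10-12)
Month 9 falls in Q3

3


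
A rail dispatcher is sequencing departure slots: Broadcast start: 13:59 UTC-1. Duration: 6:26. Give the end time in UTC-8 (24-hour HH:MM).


Start: 13:59 in UTC-1
Step 1 - add duration:
  minutes: 59 + 26 = 85 (carry 1h)
  hours: 13 + 6 + 1 = 20
  end in UTC-1: 20:25
Step 2 - convert UTC-1 -> UTC-8:
  offset difference: -8 - (-1) = -7 hours
  20 + (-7) = 13 -> mod 24 = 13
Result: 13:25 in UTC-8

13:25


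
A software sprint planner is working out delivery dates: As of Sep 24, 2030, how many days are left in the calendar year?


Start: September 24, 2030
End: December 31, 2030
Days left in September: 6
October: 31
November: 30
December: 31
Sum of remaining months: 92
Total: 6 + 92 = 98

98


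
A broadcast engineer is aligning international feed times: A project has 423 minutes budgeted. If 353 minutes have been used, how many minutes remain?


Total budget: 423 minutes
Time used: 353 minutes
Remaining: 423 - 353 = 70 minutes
Percent used: 83.5%
Percent remaining: 16.5%

70


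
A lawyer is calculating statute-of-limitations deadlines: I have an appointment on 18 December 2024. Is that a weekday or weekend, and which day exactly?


Date: 2024-12-18
January 1, 2024 is a Monday
Day of year: 353
Offset from Jan 1: 352 days
352 mod 7 = 2
Result: Wednesday

Wednesday


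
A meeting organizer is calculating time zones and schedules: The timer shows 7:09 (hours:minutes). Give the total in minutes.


Hours: 7
Minutes: 9
Convert hours to minutes: 7 x 60 = 420
Add remaining minutes: 420 + 9 = 429

429


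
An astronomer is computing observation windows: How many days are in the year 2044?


Year: 2044
Check leap year rules:
Divisible by 4? Yes
Divisible by 100? No
2044 is a leap year
Days: 366

366


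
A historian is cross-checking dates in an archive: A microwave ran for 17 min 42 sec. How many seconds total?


Minutes: 17
Extra seconds: 42
Seconds per minute: 60
Minutes to seconds: 17 x 60 = 1020
Total: 1020 + 42 = 1062

1062


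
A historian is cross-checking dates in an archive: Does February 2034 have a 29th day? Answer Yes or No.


Year: 2034
Divisible by 4? 2034 / 4 = 508.5 -> No
Not divisible by 4, so NOT a leap year

No


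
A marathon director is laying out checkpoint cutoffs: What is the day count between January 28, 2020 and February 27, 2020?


Start date: 2020-01-28
End date: 2020-02-27
Jan 2020: +4 days
Feb 2020: +26 days
Total: 30 days

30


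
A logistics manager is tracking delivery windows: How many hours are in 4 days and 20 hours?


Days: 4
Extra hours: 20
Hours per day: 24
Days to hours: 4 x 24 = 96
Total: 96 + 20 = 116

116


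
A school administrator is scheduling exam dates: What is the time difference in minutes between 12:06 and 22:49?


Start time: 12:06 = 726 minutes from midnight
End time: 22:49 = 1369 minutes from midnight
Difference: 1369 - 726 = 643 minutes
That is 10 hours and 43 minutes

643


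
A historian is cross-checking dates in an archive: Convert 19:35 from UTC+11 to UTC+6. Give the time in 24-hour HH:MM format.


Local time: 19:35 at UTC+11 (offset 11h)
Target zone: UTC+6 (offset 6h)
Difference: 6 - (11) = -5 hours
Calculation: 19 + (-5) = 14
Result: 14:35

14:35


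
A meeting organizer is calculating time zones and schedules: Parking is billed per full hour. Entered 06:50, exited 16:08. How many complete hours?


Start: 06:50
End: 16:08
Hour difference: 16 - 6 = 10 hours
Minute difference: 8 - 50 = -42 minutes
Total minutes: 558
Complete hours: 558 / 60 = 9 (remainder 18)

9


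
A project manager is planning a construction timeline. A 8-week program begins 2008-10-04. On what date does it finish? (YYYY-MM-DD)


Start: 2008-10-04
Weeks to add: 8
Convert to days: 8 x 7 = 56 days
Add 56 days to 2008-10-04
Result: 2008-11-29

2008-11-29


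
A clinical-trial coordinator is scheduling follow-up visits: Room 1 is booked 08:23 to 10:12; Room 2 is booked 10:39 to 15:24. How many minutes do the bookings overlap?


Interval A: [503, 612] minutes from midnight
Interval B: [639, 924] minutes from midnight
Overlap start = max(503, 639) = 639
Overlap end = min(612, 924) = 612
End <= start, so the intervals do not overlap: 0 minutes

0


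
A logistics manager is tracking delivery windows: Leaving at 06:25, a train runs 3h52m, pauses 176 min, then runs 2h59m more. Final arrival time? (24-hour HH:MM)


Depart: 06:25
Leg 1: +232 min -> 10:17
Layover: +176 min -> 13:13
Leg 2: +179 min -> 16:12
Total travel: 587 minutes = 9h 47m
Arrival: 16:12

16:12


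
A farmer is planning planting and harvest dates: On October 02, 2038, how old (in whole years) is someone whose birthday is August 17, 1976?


Birth: 1976-08-17
Reference: 2038-10-02
Year difference: 2038 - 1976 = 62
Has birthday (08-17) occurred by 10-02? Yes
Age in full years: 62

62


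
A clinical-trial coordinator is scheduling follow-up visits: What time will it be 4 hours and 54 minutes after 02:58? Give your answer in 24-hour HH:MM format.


Start time: 02:58
Adding: 4 hours 54 minutes
Minutes: 58 + 54 = 112
Minute overflow: 112 >= 60, so carry 1 hour, minutes = 52
Hours: 2 + 4 + 1 = 7
Result: 07:52

07:52


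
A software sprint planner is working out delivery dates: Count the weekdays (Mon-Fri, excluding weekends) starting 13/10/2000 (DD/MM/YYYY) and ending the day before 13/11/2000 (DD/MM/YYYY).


Start: 2000-10-13 (Friday)
End (exclusive): 2000-11-13 (Monday)
Total calendar days: 31
Full weeks: 31 // 7 = 4 -> 20 weekdays
Remaining 3 days starting on Friday:
  Fri(w), Sat(-), Sun(-) -> 1 weekdays
Total business days: 20 + 1 = 21

21


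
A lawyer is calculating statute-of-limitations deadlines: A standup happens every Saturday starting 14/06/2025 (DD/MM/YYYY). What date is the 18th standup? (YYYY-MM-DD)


First occurrence: 2025-06-14 (occurrence 1)
Each occurrence is 7 days after the previous.
Occurrence 18 is 17 weeks after the first.
17 weeks = 119 days
2025-06-14 + 119 days = 2025-10-11

2025-10-11


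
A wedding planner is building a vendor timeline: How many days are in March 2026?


Month: March
Year: 2026
March is a 31-day month
Total: 31 days

31


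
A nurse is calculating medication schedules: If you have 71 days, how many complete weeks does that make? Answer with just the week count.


Total days: 71
Days per week: 7
Division: 71 / 7 = 10 remainder 1
Complete weeks: 10
Remaining days: 1

10


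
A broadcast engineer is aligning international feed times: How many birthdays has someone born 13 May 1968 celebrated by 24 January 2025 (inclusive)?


Birth: 1968-05-13
Reference: 2025-01-24
Year difference: 2025 - 1968 = 57
Has birthday (05-13) occurred by 01-24? No
Birthday not yet reached this year -> subtract 1
Age in full years: 56

56


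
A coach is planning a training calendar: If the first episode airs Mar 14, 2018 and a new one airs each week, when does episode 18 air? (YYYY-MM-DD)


First occurrence: 2018-03-14 (occurrence 1)
Each occurrence is 7 days after the previous.
Occurrence 18 is 17 weeks after the first.
17 weeks = 119 days
2018-03-14 + 119 days = 2018-07-11

2018-07-11


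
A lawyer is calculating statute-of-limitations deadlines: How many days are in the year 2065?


Year: 2065
Check leap year rules:
Divisible by 4? No
2065 is not a leap year
Days: 365

365


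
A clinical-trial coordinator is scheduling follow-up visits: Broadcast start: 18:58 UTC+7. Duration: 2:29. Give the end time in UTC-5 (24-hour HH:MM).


Start: 18:58 in UTC+7
Step 1 - add duration:
  minutes: 58 + 29 = 87 (carry 1h)
  hours: 18 + 2 + 1 = 21
  end in UTC+7: 21:27
Step 2 - convert UTC+7 -> UTC-5:
  offset difference: -5 - (7) = -12 hours
  21 + (-12) = 9 -> mod 24 = 9
Result: 09:27 in UTC-5

09:27


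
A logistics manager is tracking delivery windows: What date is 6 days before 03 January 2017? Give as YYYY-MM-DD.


Start: 2017-01-03
Subtracting 6 days
Days already passed in January: 3
After going back through January: 3 more days to subtract
December 2016 has 31 days, need 3
Result: 2016-12-28

2016-12-28


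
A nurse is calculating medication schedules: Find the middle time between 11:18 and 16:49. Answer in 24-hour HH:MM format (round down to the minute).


Start time: 11:18 = 678 minutes from midnight
End time: 16:49 = 1009 minutes from midnight
Sum: 678 + 1009 = 1687
Midpoint: 1687 / 2 = 843 minutes
Convert: 843 / 60 = 14 hours, 3 minutes
Result: 14:03

14:03


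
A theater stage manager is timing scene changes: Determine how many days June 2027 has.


Month: June
Year: 2027
June is a 30-day month
Total: 30 days

30


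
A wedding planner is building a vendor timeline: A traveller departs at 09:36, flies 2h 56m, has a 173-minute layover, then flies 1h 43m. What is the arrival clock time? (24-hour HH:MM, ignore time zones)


Depart: 09:36
Leg 1: +176 min -> 12:32
Layover: +173 min -> 15:25
Leg 2: +103 min -> 17:08
Total travel: 452 minutes = 7h 32m
Arrival: 17:08

17:08


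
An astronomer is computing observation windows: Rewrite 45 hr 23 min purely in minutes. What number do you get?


Hours: 45
Extra minutes: 23
Minutes per hour: 60
Hours to minutes: 45 x 60 = 2700
Total: 2700 + 23 = 2723

2723


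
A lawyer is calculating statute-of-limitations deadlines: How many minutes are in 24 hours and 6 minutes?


Hours: 24
Minutes: 6
Convert hours to minutes: 24 x 60 = 1440
Add remaining minutes: 1440 + 6 = 1446

1446


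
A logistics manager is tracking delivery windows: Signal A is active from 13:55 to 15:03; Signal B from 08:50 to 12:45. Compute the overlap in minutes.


Interval A: [835, 903] minutes from midnight
Interval B: [530, 765] minutes from midnight
Overlap start = max(835, 530) = 835
Overlap end = min(903, 765) = 765
End <= start, so the intervals do not overlap: 0 minutes

0


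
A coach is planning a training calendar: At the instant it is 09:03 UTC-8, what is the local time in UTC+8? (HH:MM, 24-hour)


Local time: 09:03 at UTC-8 (offset -8h)
Target zone: UTC+8 (offset 8h)
Difference: 8 - (-8) = 16 hours
Calculation: 9 + (16) = 25
Wraparound: (25) mod 24 = 1
Result: 01:03

01:03


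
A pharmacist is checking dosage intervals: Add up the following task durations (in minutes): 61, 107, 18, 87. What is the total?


Durations: 61, 107, 18, 87
Running sum: 61
+ 107 = 168
+ 18 = 186
+ 87 = 273
Total duration: 273 minutes
That is 4 hours and 33 minutes

273


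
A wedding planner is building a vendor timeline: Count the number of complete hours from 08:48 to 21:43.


Start: 08:48
End: 21:43
Hour difference: 21 - 8 = 13 hours
Minute difference: 43 - 48 = -5 minutes
Total minutes: 775
Complete hours: 775 / 60 = 12 (remainder 55)

12


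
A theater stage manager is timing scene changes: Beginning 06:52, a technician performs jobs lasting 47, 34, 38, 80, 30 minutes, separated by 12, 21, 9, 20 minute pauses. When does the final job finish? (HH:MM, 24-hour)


Start: 06:52 = 412 min from midnight
  after task 1 (47 min): 07:39
  after break (12 min): 07:51
  after task 2 (34 min): 08:25
  after break (21 min): 08:46
  after task 3 (38 min): 09:24
  after break (9 min): 09:33
  after task 4 (80 min): 10:53
  after break (20 min): 11:13
  after task 5 (30 min): 11:43
Total elapsed: 291 minutes
End time: 11:43

11:43


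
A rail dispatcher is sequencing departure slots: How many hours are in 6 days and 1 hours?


Days: 6
Extra hours: 1
Hours per day: 24
Days to hours: 6 x 24 = 144
Total: 144 + 1 = 145

145


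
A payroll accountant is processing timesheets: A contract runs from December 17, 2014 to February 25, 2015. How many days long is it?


Start date: 2014-12-17
End date: 2015-02-25
Dec 2014: +15 days
Jan 2015: +31 days
Feb 2015: +24 days
Total: 70 days

70


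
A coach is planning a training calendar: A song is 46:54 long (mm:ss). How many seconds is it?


Minutes: 46
Extra seconds: 54
Seconds per minute: 60
Minutes to seconds: 46 x 60 = 2760
Total: 2760 + 54 = 2814

2814


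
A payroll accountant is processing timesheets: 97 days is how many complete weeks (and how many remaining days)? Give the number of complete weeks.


Total days: 97
Days per week: 7
Division: 97 / 7 = 13 remainder 6
Complete weeks: 13
Remaining days: 6

13


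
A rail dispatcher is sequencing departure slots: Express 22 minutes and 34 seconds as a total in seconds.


Minutes: 22
Seconds: 34
Convert minutes to seconds: 22 x 60 = 1320
Add remaining seconds: 1320 + 34 = 1354

1354


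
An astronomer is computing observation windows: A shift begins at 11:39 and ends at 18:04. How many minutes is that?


Start time: 11:39 = 699 minutes from midnight
End time: 18:04 = 1084 minutes from midnight
Difference: 1084 - 699 = 385 minutes
That is 6 hours and 25 minutes

385


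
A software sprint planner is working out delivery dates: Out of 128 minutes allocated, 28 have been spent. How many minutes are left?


Total budget: 128 minutes
Time used: 28 minutes
Remaining: 128 - 28 = 100 minutes
Percent used: 21.9%
Percent remaining: 78.1%

100


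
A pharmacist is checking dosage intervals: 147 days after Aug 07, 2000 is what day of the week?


Start: 2000-08-07 (Monday)
Step 1 - find target date: add 147 days
  2000-08-07 + 147 days = 2001-01-01
Step 2 - day of week:
  147 mod 7 = 0
  Monday + 0 days -> Monday
Result: Monday (2001-01-01)

Monday


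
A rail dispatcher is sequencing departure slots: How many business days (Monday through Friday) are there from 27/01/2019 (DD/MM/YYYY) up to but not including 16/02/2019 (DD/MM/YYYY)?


Start: 2019-01-27 (Sunday)
End (exclusive): 2019-02-16 (Saturday)
Total calendar days: 20
Full weeks: 20 // 7 = 2 -> 10 weekdays
Remaining 6 days starting on Sunday:
  Sun(-), Mon(w), Tue(w), Wed(w), Thu(w), Fri(w) -> 5 weekdays
Total business days: 10 + 5 = 15

15


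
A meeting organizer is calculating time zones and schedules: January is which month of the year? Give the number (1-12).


Calendar month order:
1. January <--
2. February
January is month number 1

1


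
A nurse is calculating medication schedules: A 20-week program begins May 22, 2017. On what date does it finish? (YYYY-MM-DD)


Start: 2017-05-22
Weeks to add: 20
Convert to days: 20 x 7 = 140 days
Add 140 days to 2017-05-22
Result: 2017-10-09

2017-10-09


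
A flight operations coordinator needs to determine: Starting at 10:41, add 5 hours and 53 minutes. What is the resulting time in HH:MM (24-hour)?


Start time: 10:41
Adding: 5 hours 53 minutes
Minutes: 41 + 53 = 94
Minute overflow: 94 >= 60, so carry 1 hour, minutes = 34
Hours: 10 + 5 + 1 = 16
Result: 16:34

16:34


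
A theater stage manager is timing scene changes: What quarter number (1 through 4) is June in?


Month: June (month 6)
Q1: January-March (months 1-3)
Q2: April-June (months 4-6)
Q3: July-September (months 7-9)
Q4: October-December (months 10-12)
Month 6 falls in Q2

2


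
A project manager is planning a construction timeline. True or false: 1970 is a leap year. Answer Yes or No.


Year: 1970
Divisible by 4? 1970 / 4 = 492.5 -> No
Not divisible by 4, so NOT a leap year

No


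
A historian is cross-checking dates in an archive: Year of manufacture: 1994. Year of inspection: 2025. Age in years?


Birth year: 1994
Current year: 2025
Age = current year - birth year
Age = 2025 - 1994 = 31

31


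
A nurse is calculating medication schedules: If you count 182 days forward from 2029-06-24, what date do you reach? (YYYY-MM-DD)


Start: 2029-06-24
Adding 182 days
Days remaining in June: 6
After June: 176 days still to add
July 2029: 31 days, 145 remaining
August 2029: 31 days, 114 remaining
September 2029: 30 days, 84 remaining
October 2029: 31 days, 53 remaining
Result: 2029-12-23

2029-12-23


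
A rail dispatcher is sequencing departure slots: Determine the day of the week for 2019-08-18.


Date: 2019-08-18
January 1, 2019 is a Tuesday
Day of year: 230
Offset from Jan 1: 229 days
229 mod 7 = 5
Result: Sunday

Sunday


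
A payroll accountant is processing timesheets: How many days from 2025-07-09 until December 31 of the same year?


Start: July 09, 2025
End: December 31, 2025
Days left in July: 22
August: 31
September: 30
October: 31
November: 30
... plus remaining months
Sum of remaining months: 153
Total: 22 + 153 = 175

175


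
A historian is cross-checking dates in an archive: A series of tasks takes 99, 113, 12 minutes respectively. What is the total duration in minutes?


Durations: 99, 113, 12
Running sum: 99
+ 113 = 212
+ 12 = 224
Total duration: 224 minutes
That is 3 hours and 44 minutes

224


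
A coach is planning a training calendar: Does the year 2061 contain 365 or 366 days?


Year: 2061
Check leap year rules:
Divisible by 4? No
2061 is not a leap year
Days: 365

365


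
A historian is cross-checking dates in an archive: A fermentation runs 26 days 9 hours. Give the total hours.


Days: 26
Extra hours: 9
Hours per day: 24
Days to hours: 26 x 24 = 624
Total: 624 + 9 = 633

633


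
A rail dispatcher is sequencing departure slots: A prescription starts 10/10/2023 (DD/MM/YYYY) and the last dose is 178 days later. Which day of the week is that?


Start: 2023-10-10 (Tuesday)
Step 1 - find target date: add 178 days
  2023-10-10 + 178 days = 2024-04-05
Step 2 - day of week:
  178 mod 7 = 3
  Tuesday + 3 days -> Friday
Result: Friday (2024-04-05)

Friday


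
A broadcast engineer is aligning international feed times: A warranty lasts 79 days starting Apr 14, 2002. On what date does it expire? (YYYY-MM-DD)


Start: 2002-04-14
Adding 79 days
Days remaining in April: 16
After April: 63 days still to add
May 2002: 31 days, 32 remaining
June 2002: 30 days, 2 remaining
July 2002 has 31 days, need 2
Result: 2002-07-02

2002-07-02


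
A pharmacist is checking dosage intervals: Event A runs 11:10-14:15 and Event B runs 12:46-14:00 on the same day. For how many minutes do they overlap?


Interval A: [670, 855] minutes from midnight
Interval B: [766, 840] minutes from midnight
Overlap start = max(670, 766) = 766
Overlap end = min(855, 840) = 840
Overlap = 840 - 766 = 74 minutes

74


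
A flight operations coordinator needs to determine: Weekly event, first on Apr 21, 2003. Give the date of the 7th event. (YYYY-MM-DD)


First occurrence: 2003-04-21 (occurrence 1)
Each occurrence is 7 days after the previous.
Occurrence 7 is 6 weeks after the first.
6 weeks = 42 days
2003-04-21 + 42 days = 2003-06-02

2003-06-02


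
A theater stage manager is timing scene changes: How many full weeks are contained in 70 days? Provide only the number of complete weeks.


Total days: 70
Days per week: 7
Division: 70 / 7 = 10 remainder 0
Complete weeks: 10
Remaining days: 0

10


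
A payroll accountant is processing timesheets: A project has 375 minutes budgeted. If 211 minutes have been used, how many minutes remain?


Total budget: 375 minutes
Time used: 211 minutes
Remaining: 375 - 211 = 164 minutes
Percent used: 56.3%
Percent remaining: 43.7%

164


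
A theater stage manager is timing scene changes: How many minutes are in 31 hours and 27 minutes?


Hours: 31
Minutes: 27
Convert hours to minutes: 31 x 60 = 1860
Add remaining minutes: 1860 + 27 = 1887

1887


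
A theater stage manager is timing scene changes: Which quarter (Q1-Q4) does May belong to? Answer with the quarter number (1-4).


Month: May (month 5)
Q1: January-March (months 1-3)
Q2: April-June (months 4-6)
Q3: July-September (months 7-9)
Q4: October-December (months 10-12)
Month 5 falls in Q2

2


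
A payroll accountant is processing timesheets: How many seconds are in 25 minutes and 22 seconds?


Minutes: 25
Extra seconds: 22
Seconds per minute: 60
Minutes to seconds: 25 x 60 = 1500
Total: 1500 + 22 = 1522

1522


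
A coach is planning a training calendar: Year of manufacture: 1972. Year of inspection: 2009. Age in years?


Birth year: 1972
Current year: 2009
Age = current year - birth year
Age = 2009 - 1972 = 37

37


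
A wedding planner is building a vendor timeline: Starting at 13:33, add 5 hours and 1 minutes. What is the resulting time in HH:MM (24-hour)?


Start time: 13:33
Adding: 5 hours 1 minutes
Minutes: 33 + 1 = 34
Hours: 13 + 5 + 0 = 18
Result: 18:34

18:34


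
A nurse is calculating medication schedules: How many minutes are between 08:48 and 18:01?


Start time: 08:48 = 528 minutes from midnight
End time: 18:01 = 1081 minutes from midnight
Difference: 1081 - 528 = 553 minutes
That is 9 hours and 13 minutes

553


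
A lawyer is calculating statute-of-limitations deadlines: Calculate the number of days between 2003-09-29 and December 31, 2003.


Start: September 29, 2003
End: December 31, 2003
Days left in September: 1
October: 31
November: 30
December: 31
Sum of remaining months: 92
Total: 1 + 92 = 93

93


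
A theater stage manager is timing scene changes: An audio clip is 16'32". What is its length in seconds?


Minutes: 16
Seconds: 32
Convert minutes to seconds: 16 x 60 = 960
Add remaining seconds: 960 + 32 = 992

992


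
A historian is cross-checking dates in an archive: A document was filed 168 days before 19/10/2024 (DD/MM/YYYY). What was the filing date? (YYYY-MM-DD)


Start: 2024-10-19
Subtracting 168 days
Days already passed in October: 19
After going back through October: 149 more days to subtract
September 2024: 30 days, 119 remaining
August 2024: 31 days, 88 remaining
July 2024: 31 days, 57 remaining
June 2024: 30 days, 27 remaining
Result: 2024-05-04

2024-05-04


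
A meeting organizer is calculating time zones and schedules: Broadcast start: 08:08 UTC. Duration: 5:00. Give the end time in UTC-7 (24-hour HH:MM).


Start: 08:08 in UTC
Step 1 - add duration:
  minutes: 8 + 0 = 8
  hours: 8 + 5 + 0 = 13
  end in UTC: 13:08
Step 2 - convert UTC -> UTC-7:
  offset difference: -7 - (0) = -7 hours
  13 + (-7) = 6 -> mod 24 = 6
Result: 06:08 in UTC-7

06:08


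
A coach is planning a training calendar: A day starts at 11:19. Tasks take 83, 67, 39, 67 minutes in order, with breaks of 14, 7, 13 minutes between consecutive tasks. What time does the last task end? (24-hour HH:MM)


Start: 11:19 = 679 min from midnight
  after task 1 (83 min): 12:42
  after break (14 min): 12:56
  after task 2 (67 min): 14:03
  after break (7 min): 14:10
  after task 3 (39 min): 14:49
  after break (13 min): 15:02
  after task 4 (67 min): 16:09
Total elapsed: 290 minutes
End time: 16:09

16:09


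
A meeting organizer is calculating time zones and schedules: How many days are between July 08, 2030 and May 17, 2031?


Start date: 2030-07-08
End date: 2031-05-17
Jul 2030: +24 days
Aug 2030: +31 days
Sep 2030: +30 days
... (8 more months)
Total: 313 days

313


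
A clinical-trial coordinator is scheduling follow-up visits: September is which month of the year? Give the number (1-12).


Calendar month order:
8. August
9. September <--
10. October
September is month number 9

9


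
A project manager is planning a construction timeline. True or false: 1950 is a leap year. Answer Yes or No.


Year: 1950
Divisible by 4? 1950 / 4 = 487.5 -> No
Not divisible by 4, so NOT a leap year

No


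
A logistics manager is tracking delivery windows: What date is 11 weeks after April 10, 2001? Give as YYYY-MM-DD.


Start: 2001-04-10
Weeks to add: 11
Convert to days: 11 x 7 = 77 days
Add 77 days to 2001-04-10
Result: 2001-06-26

2001-06-26


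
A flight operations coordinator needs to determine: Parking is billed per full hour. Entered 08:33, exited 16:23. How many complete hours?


Start: 08:33
End: 16:23
Hour difference: 16 - 8 = 8 hours
Minute difference: 23 - 33 = -10 minutes
Total minutes: 470
Complete hours: 470 / 60 = 7 (remainder 50)

7


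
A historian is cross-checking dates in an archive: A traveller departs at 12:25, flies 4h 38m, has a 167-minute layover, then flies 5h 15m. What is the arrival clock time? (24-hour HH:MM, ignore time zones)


Depart: 12:25
Leg 1: +278 min -> 17:03
Layover: +167 min -> 19:50
Leg 2: +315 min -> 01:05
Total travel: 760 minutes = 12h 40m
Arrival: 01:05

01:05


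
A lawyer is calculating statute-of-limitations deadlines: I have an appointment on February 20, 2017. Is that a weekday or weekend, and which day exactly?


Date: 2017-02-20
January 1, 2017 is a Sunday
Day of year: 51
Offset from Jan 1: 50 days
50 mod 7 = 1
Result: Monday

Monday


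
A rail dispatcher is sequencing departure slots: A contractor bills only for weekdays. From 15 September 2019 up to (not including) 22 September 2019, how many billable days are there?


Start: 2019-09-15 (Sunday)
End (exclusive): 2019-09-22 (Sunday)
Total calendar days: 7
Full weeks: 7 // 7 = 1 -> 5 weekdays
Remaining 0 days starting on Sunday:
Total business days: 5 + 0 = 5

5


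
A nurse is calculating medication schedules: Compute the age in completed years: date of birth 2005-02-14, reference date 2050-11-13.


Birth: 2005-02-14
Reference: 2050-11-13
Year difference: 2050 - 2005 = 45
Has birthday (02-14) occurred by 11-13? Yes
Age in full years: 45

45


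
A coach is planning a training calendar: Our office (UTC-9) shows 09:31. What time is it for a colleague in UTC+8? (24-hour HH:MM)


Local time: 09:31 at UTC-9 (offset -9h)
Target zone: UTC+8 (offset 8h)
Difference: 8 - (-9) = 17 hours
Calculation: 9 + (17) = 26
Wraparound: (26) mod 24 = 2
Result: 02:31

02:31


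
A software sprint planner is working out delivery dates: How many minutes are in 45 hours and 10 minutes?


Hours: 45
Extra minutes: 10
Minutes per hour: 60
Hours to minutes: 45 x 60 = 2700
Total: 2700 + 10 = 2710

2710


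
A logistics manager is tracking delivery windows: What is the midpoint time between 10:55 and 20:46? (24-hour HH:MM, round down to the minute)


Start time: 10:55 = 655 minutes from midnight
End time: 20:46 = 1246 minutes from midnight
Sum: 655 + 1246 = 1901
Midpoint: 1901 / 2 = 950 minutes
Convert: 950 / 60 = 15 hours, 50 minutes
Result: 15:50

15:50


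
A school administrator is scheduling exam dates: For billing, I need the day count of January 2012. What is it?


Month: January
Year: 2012
January is a 31-day month
Total: 31 days

31


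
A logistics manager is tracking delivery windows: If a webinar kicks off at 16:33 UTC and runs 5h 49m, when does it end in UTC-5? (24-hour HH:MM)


Start: 16:33 in UTC
Step 1 - add duration:
  minutes: 33 + 49 = 82 (carry 1h)
  hours: 16 + 5 + 1 = 22
  end in UTC: 22:22
Step 2 - convert UTC -> UTC-5:
  offset difference: -5 - (0) = -5 hours
  22 + (-5) = 17 -> mod 24 = 17
Result: 17:22 in UTC-5

17:22


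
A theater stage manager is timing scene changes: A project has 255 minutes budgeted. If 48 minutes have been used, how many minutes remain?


Total budget: 255 minutes
Time used: 48 minutes
Remaining: 255 - 48 = 207 minutes
Percent used: 18.8%
Percent remaining: 81.2%

207


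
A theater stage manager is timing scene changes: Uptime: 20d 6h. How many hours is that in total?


Days: 20
Extra hours: 6
Hours per day: 24
Days to hours: 20 x 24 = 480
Total: 480 + 6 = 486

486


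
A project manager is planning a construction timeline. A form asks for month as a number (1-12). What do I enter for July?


Calendar month order:
6. June
7. July <--
8. August
July is month number 7

7


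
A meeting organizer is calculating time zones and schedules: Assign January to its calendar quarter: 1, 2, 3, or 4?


Month: January (month 1)
Q1: January-March (months 1-3)
Q2: April-June (months 4-6)
Q3: July-September (months 7-9)
Q4: October-December (months 10-12)
Month 1 falls in Q1

1


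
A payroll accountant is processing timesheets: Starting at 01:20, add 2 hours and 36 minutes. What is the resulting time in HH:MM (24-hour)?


Start time: 01:20
Adding: 2 hours 36 minutes
Minutes: 20 + 36 = 56
Hours: 1 + 2 + 0 = 3
Result: 03:56

03:56


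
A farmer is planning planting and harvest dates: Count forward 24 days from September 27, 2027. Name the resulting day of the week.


Start: 2027-09-27 (Monday)
Step 1 - find target date: add 24 days
  2027-09-27 + 24 days = 2027-10-21
Step 2 - day of week:
  24 mod 7 = 3
  Monday + 3 days -> Thursday
Result: Thursday (2027-10-21)

Thursday


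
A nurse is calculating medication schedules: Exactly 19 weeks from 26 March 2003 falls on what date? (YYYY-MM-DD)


Start: 2003-03-26
Weeks to add: 19
Convert to days: 19 x 7 = 133 days
Add 133 days to 2003-03-26
Result: 2003-08-06

2003-08-06


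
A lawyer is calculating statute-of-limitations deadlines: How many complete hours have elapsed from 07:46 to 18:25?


Start: 07:46
End: 18:25
Hour difference: 18 - 7 = 11 hours
Minute difference: 25 - 46 = -21 minutes
Total minutes: 639
Complete hours: 639 / 60 = 10 (remainder 39)

10


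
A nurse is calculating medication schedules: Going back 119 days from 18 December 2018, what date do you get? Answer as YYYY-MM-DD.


Start: 2018-12-18
Subtracting 119 days
Days already passed in December: 18
After going back through December: 101 more days to subtract
November 2018: 30 days, 71 remaining
October 2018: 31 days, 40 remaining
September 2018: 30 days, 10 remaining
August 2018 has 31 days, need 10
Result: 2018-08-21

2018-08-21


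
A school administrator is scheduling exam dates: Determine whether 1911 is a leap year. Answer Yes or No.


Year: 1911
Divisible by 4? 1911 / 4 = 477.75 -> No
Not divisible by 4, so NOT a leap year

No


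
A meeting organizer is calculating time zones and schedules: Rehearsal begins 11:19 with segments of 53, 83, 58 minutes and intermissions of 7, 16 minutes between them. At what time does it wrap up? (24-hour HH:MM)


Start: 11:19 = 679 min from midnight
  after task 1 (53 min): 12:12
  after break (7 min): 12:19
  after task 2 (83 min): 13:42
  after break (16 min): 13:58
  after task 3 (58 min): 14:56
Total elapsed: 217 minutes
End time: 14:56

14:56


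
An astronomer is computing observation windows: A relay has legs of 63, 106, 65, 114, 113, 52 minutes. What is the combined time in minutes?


Durations: 63, 106, 65, 114, 113, 52
Running sum: 63
+ 106 = 169
+ 65 = 234
+ 114 = 348
+ 113 = 461
+ 52 = 513
Total duration: 513 minutes
That is 8 hours and 33 minutes

513


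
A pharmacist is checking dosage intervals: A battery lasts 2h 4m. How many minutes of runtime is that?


Hours: 2
Extra minutes: 4
Minutes per hour: 60
Hours to minutes: 2 x 60 = 120
Total: 120 + 4 = 124

124


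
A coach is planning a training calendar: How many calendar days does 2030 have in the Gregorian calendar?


Year: 2030
Check leap year rules:
Divisible by 4? No
2030 is not a leap year
Days: 365

365


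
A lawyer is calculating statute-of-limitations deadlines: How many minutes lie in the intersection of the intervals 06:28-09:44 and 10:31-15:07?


Interval A: [388, 584] minutes from midnight
Interval B: [631, 907] minutes from midnight
Overlap start = max(388, 631) = 631
Overlap end = min(584, 907) = 584
End <= start, so the intervals do not overlap: 0 minutes

0


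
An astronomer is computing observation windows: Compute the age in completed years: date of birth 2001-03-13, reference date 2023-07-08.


Birth: 2001-03-13
Reference: 2023-07-08
Year difference: 2023 - 2001 = 22
Has birthday (03-13) occurred by 07-08? Yes
Age in full years: 22

22


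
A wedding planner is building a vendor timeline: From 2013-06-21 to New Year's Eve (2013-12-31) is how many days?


Start: June 21, 2013
End: December 31, 2013
Days left in June: 9
July: 31
August: 31
September: 30
October: 31
... plus remaining months
Sum of remaining months: 184
Total: 9 + 184 = 193

193


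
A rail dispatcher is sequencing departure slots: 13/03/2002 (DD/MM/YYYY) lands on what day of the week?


Date: 2002-03-13
January 1, 2002 is a Tuesday
Day of year: 72
Offset from Jan 1: 71 days
71 mod 7 = 1
Result: Wednesday

Wednesday


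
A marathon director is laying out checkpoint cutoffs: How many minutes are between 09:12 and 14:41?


Start time: 09:12 = 552 minutes from midnight
End time: 14:41 = 881 minutes from midnight
Difference: 881 - 552 = 329 minutes
That is 5 hours and 29 minutes

329


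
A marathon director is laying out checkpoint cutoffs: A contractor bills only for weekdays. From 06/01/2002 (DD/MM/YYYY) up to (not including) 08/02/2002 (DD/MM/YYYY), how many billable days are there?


Start: 2002-01-06 (Sunday)
End (exclusive): 2002-02-08 (Friday)
Total calendar days: 33
Full weeks: 33 // 7 = 4 -> 20 weekdays
Remaining 5 days starting on Sunday:
  Sun(-), Mon(w), Tue(w), Wed(w), Thu(w) -> 4 weekdays
Total business days: 20 + 4 = 24

24


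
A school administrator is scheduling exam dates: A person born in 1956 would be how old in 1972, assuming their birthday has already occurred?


Birth year: 1956
Current year: 1972
Age = current year - birth year
Age = 1972 - 1956 = 16

16


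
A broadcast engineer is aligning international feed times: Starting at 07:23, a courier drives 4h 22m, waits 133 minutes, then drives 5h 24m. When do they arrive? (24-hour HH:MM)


Depart: 07:23
Leg 1: +262 min -> 11:45
Layover: +133 min -> 13:58
Leg 2: +324 min -> 19:22
Total travel: 719 minutes = 11h 59m
Arrival: 19:22

19:22


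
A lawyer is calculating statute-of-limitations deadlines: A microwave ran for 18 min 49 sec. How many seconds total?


Minutes: 18
Extra seconds: 49
Seconds per minute: 60
Minutes to seconds: 18 x 60 = 1080
Total: 1080 + 49 = 1129

1129


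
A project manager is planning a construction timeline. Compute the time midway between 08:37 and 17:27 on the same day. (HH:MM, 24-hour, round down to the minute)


Start time: 08:37 = 517 minutes from midnight
End time: 17:27 = 1047 minutes from midnight
Sum: 517 + 1047 = 1564
Midpoint: 1564 / 2 = 782 minutes
Convert: 782 / 60 = 13 hours, 2 minutes
Result: 13:02

13:02


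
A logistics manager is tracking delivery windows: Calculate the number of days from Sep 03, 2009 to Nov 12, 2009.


Start date: 2009-09-03
End date: 2009-11-12
Sep 2009: +28 days
Oct 2009: +31 days
Nov 2009: +11 days
Total: 70 days

70


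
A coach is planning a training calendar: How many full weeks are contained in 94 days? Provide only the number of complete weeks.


Total days: 94
Days per week: 7
Division: 94 / 7 = 13 remainder 3
Complete weeks: 13
Remaining days: 3

13


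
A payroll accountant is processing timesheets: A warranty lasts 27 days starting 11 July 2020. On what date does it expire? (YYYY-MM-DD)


Start: 2020-07-11
Adding 27 days
Days remaining in July: 20
After July: 7 days still to add
August 2020 has 31 days, need 7
Result: 2020-08-07

2020-08-07


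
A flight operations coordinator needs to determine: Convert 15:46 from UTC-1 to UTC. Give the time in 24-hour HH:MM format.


Local time: 15:46 at UTC-1 (offset -1h)
Target zone: UTC (offset 0h)
Difference: 0 - (-1) = 1 hours
Calculation: 15 + (1) = 16
Result: 16:46

16:46


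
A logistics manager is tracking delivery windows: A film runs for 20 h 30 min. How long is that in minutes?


Hours: 20
Minutes: 30
Convert hours to minutes: 20 x 60 = 1200
Add remaining minutes: 1200 + 30 = 1230

1230


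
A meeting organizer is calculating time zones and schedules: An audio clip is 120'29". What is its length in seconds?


Minutes: 120
Seconds: 29
Convert minutes to seconds: 120 x 60 = 7200
Add remaining seconds: 7200 + 29 = 7229

7229


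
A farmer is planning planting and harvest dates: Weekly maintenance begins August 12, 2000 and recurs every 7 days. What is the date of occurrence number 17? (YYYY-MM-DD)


First occurrence: 2000-08-12 (occurrence 1)
Each occurrence is 7 days after the previous.
Occurrence 17 is 16 weeks after the first.
16 weeks = 112 days
2000-08-12 + 112 days = 2000-12-02

2000-12-02
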